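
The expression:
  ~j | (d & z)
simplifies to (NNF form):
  ~j | (d & z)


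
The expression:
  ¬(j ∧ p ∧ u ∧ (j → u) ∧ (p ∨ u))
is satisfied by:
  {p: False, u: False, j: False}
  {j: True, p: False, u: False}
  {u: True, p: False, j: False}
  {j: True, u: True, p: False}
  {p: True, j: False, u: False}
  {j: True, p: True, u: False}
  {u: True, p: True, j: False}


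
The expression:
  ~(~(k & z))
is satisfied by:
  {z: True, k: True}


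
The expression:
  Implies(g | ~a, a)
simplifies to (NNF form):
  a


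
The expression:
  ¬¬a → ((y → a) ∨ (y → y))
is always true.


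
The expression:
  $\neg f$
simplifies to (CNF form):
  $\neg f$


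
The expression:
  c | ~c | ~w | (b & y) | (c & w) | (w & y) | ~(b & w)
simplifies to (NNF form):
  True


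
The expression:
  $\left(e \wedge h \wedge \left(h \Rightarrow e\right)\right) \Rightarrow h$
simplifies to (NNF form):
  $\text{True}$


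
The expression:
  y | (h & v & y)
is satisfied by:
  {y: True}


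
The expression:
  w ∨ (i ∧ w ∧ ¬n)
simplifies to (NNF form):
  w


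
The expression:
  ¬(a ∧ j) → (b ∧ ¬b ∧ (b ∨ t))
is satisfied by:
  {a: True, j: True}


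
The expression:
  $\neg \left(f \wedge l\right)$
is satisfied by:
  {l: False, f: False}
  {f: True, l: False}
  {l: True, f: False}


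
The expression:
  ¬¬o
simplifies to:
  o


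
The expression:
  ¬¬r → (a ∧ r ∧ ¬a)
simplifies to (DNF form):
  ¬r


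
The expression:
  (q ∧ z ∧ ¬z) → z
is always true.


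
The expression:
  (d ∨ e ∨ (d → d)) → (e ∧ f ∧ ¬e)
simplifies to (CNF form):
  False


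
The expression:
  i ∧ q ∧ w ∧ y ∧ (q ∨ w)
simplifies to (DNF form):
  i ∧ q ∧ w ∧ y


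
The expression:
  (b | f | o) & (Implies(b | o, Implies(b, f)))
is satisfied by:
  {o: True, f: True, b: False}
  {f: True, b: False, o: False}
  {o: True, f: True, b: True}
  {f: True, b: True, o: False}
  {o: True, b: False, f: False}


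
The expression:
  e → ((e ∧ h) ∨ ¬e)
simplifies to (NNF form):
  h ∨ ¬e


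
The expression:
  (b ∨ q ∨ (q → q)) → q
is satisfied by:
  {q: True}


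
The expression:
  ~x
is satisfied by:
  {x: False}


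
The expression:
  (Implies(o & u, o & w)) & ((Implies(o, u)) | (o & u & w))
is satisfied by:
  {u: True, w: True, o: False}
  {u: True, w: False, o: False}
  {w: True, u: False, o: False}
  {u: False, w: False, o: False}
  {u: True, o: True, w: True}


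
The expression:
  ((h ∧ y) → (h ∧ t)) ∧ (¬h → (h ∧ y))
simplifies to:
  h ∧ (t ∨ ¬y)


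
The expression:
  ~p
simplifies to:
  ~p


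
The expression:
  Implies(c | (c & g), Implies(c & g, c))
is always true.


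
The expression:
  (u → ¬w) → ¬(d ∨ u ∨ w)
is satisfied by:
  {w: True, u: True, d: False}
  {w: True, u: True, d: True}
  {d: False, u: False, w: False}


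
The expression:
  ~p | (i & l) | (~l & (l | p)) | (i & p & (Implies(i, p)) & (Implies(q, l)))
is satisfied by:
  {i: True, l: False, p: False}
  {l: False, p: False, i: False}
  {i: True, p: True, l: False}
  {p: True, l: False, i: False}
  {i: True, l: True, p: False}
  {l: True, i: False, p: False}
  {i: True, p: True, l: True}


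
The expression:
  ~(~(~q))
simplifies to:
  ~q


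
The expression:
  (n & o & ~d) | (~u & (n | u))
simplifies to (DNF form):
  (n & ~u) | (n & o & ~d) | (n & o & ~u) | (n & ~d & ~u)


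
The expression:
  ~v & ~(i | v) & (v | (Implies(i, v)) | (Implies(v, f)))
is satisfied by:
  {v: False, i: False}


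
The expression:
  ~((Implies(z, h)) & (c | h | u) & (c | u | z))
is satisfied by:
  {z: True, h: False, c: False, u: False}
  {z: True, u: True, h: False, c: False}
  {z: True, c: True, h: False, u: False}
  {z: True, u: True, c: True, h: False}
  {u: False, h: False, c: False, z: False}
  {h: True, u: False, c: False, z: False}


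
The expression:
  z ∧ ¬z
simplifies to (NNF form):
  False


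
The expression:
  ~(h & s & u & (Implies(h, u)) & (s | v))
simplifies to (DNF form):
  ~h | ~s | ~u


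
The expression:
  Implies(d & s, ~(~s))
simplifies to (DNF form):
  True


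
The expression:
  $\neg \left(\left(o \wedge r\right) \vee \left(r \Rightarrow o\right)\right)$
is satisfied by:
  {r: True, o: False}


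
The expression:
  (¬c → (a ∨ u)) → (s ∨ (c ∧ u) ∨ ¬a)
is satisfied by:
  {u: True, s: True, c: True, a: False}
  {u: True, s: True, c: False, a: False}
  {s: True, c: True, u: False, a: False}
  {s: True, u: False, c: False, a: False}
  {u: True, c: True, s: False, a: False}
  {u: True, c: False, s: False, a: False}
  {c: True, u: False, s: False, a: False}
  {c: False, u: False, s: False, a: False}
  {a: True, u: True, s: True, c: True}
  {a: True, u: True, s: True, c: False}
  {a: True, s: True, c: True, u: False}
  {a: True, s: True, c: False, u: False}
  {a: True, u: True, c: True, s: False}


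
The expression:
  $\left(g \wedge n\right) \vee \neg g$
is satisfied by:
  {n: True, g: False}
  {g: False, n: False}
  {g: True, n: True}


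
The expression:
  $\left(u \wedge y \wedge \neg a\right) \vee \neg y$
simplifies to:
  $\left(u \wedge \neg a\right) \vee \neg y$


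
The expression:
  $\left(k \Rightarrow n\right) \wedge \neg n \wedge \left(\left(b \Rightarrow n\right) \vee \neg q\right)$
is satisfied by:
  {n: False, q: False, k: False, b: False}
  {b: True, n: False, q: False, k: False}
  {q: True, b: False, n: False, k: False}


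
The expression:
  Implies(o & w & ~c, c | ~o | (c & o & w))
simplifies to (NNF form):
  c | ~o | ~w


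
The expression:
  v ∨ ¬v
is always true.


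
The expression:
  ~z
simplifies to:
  ~z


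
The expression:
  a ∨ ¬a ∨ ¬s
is always true.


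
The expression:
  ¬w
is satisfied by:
  {w: False}


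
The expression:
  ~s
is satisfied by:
  {s: False}


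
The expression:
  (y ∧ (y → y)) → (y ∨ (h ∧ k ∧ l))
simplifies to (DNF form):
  True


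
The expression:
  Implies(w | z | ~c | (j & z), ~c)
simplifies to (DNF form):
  ~c | (~w & ~z)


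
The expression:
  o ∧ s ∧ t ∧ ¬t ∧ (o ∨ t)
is never true.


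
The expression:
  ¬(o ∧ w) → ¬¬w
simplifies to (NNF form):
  w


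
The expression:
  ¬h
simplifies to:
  ¬h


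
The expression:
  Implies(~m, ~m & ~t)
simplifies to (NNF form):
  m | ~t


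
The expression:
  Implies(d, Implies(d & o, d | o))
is always true.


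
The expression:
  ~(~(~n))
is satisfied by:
  {n: False}


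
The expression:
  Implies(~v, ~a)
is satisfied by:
  {v: True, a: False}
  {a: False, v: False}
  {a: True, v: True}


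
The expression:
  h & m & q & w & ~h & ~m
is never true.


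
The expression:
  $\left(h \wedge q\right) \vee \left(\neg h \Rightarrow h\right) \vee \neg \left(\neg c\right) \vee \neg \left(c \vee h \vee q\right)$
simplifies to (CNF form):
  $c \vee h \vee \neg q$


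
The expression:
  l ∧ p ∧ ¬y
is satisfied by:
  {p: True, l: True, y: False}


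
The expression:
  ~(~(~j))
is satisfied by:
  {j: False}


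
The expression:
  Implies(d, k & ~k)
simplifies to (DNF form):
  ~d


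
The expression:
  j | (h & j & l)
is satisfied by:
  {j: True}


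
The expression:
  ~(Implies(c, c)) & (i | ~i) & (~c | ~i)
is never true.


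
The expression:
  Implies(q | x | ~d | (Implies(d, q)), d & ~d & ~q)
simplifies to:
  d & ~q & ~x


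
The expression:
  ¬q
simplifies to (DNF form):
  ¬q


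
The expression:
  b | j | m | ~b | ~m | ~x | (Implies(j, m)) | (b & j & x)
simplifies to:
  True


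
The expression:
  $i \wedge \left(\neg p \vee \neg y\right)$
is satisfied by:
  {i: True, p: False, y: False}
  {i: True, y: True, p: False}
  {i: True, p: True, y: False}


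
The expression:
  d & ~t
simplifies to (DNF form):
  d & ~t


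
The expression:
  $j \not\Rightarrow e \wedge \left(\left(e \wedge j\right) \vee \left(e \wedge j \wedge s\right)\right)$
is never true.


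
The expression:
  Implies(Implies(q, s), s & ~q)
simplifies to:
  (q & ~s) | (s & ~q)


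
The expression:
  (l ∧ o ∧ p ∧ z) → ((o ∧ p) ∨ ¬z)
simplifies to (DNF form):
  True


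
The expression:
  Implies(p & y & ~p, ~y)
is always true.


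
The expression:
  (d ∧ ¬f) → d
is always true.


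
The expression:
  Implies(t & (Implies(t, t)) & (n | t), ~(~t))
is always true.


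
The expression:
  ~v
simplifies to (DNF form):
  ~v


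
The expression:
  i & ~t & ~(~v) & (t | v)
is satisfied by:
  {i: True, v: True, t: False}


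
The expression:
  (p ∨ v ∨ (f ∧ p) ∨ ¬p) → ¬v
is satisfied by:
  {v: False}


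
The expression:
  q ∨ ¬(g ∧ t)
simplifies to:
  q ∨ ¬g ∨ ¬t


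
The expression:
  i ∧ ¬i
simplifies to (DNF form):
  False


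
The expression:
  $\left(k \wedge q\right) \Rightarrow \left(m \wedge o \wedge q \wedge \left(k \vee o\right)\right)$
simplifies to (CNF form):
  $\left(m \vee \neg k \vee \neg q\right) \wedge \left(o \vee \neg k \vee \neg q\right)$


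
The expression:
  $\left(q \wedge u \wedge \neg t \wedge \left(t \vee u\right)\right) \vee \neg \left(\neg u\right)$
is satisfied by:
  {u: True}


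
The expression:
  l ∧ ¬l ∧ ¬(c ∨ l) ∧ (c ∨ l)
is never true.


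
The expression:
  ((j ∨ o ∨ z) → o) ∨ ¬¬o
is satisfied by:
  {o: True, z: False, j: False}
  {j: True, o: True, z: False}
  {o: True, z: True, j: False}
  {j: True, o: True, z: True}
  {j: False, z: False, o: False}


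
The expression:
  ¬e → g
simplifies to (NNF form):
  e ∨ g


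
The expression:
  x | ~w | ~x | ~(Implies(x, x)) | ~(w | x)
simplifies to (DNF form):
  True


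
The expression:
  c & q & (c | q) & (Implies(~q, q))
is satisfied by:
  {c: True, q: True}


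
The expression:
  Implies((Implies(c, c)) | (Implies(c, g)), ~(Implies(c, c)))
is never true.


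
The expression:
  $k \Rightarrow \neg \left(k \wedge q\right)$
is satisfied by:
  {k: False, q: False}
  {q: True, k: False}
  {k: True, q: False}


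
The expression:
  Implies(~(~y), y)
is always true.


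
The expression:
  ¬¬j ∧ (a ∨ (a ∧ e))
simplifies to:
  a ∧ j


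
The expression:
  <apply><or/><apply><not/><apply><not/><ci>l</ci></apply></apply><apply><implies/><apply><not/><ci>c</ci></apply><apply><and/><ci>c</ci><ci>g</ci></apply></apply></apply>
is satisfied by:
  {c: True, l: True}
  {c: True, l: False}
  {l: True, c: False}


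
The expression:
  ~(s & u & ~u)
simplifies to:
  True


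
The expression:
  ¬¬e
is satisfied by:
  {e: True}


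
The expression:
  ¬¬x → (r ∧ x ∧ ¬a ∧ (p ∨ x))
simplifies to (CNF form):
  (r ∨ ¬x) ∧ (¬a ∨ ¬x)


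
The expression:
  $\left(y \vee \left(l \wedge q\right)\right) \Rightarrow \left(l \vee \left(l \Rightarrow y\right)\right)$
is always true.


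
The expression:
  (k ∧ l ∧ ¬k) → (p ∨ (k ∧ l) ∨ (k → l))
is always true.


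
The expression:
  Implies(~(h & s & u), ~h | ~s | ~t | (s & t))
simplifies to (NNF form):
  True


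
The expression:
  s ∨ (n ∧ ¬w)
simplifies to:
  s ∨ (n ∧ ¬w)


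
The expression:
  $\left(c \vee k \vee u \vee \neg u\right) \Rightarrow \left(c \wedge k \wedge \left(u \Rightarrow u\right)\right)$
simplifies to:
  $c \wedge k$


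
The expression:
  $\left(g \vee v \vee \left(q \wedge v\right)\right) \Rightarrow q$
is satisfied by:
  {q: True, v: False, g: False}
  {q: True, g: True, v: False}
  {q: True, v: True, g: False}
  {q: True, g: True, v: True}
  {g: False, v: False, q: False}


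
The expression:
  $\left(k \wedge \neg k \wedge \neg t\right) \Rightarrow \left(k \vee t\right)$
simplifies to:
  $\text{True}$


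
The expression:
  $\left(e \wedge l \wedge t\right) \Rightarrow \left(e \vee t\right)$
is always true.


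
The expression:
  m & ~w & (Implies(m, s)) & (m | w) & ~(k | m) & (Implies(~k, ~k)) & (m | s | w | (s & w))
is never true.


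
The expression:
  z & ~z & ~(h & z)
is never true.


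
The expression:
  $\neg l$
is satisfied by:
  {l: False}


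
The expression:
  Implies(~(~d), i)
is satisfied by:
  {i: True, d: False}
  {d: False, i: False}
  {d: True, i: True}


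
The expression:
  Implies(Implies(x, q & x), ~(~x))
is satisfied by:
  {x: True}


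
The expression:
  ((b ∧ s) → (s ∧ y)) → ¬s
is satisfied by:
  {b: True, s: False, y: False}
  {b: False, s: False, y: False}
  {y: True, b: True, s: False}
  {y: True, b: False, s: False}
  {s: True, b: True, y: False}


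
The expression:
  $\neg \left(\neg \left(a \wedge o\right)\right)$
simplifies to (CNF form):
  $a \wedge o$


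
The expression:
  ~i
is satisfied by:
  {i: False}


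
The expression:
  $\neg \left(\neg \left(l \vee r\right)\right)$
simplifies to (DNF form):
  $l \vee r$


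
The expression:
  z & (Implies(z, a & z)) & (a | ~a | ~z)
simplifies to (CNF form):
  a & z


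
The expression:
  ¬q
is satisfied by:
  {q: False}


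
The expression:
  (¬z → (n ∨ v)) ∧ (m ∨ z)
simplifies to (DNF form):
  z ∨ (m ∧ n) ∨ (m ∧ v)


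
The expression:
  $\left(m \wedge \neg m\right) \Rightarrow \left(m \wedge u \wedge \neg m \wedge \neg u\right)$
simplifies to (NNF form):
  $\text{True}$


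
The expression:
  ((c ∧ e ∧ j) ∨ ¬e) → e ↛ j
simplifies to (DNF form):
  (e ∧ ¬c) ∨ (e ∧ ¬j)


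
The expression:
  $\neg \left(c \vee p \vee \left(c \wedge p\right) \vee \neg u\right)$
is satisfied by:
  {u: True, p: False, c: False}


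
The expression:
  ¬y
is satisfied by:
  {y: False}


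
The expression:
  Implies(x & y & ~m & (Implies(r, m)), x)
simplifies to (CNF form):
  True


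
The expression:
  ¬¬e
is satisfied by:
  {e: True}


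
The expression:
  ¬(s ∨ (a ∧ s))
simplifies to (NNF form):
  ¬s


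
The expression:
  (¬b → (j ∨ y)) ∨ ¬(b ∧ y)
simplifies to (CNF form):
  True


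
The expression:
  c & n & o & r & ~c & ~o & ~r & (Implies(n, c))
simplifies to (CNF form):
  False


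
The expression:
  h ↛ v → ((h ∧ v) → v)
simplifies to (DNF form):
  True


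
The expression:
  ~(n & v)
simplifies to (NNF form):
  ~n | ~v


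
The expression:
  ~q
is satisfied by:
  {q: False}


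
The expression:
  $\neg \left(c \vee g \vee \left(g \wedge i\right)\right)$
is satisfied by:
  {g: False, c: False}


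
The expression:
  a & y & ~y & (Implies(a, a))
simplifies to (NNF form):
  False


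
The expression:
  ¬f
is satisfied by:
  {f: False}


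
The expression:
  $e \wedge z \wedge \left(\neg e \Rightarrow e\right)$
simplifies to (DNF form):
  $e \wedge z$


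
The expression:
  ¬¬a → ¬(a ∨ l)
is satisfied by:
  {a: False}


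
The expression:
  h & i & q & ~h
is never true.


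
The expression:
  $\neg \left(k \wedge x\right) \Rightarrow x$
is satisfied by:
  {x: True}


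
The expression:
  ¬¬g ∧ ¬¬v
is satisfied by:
  {g: True, v: True}


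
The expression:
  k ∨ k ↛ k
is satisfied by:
  {k: True}


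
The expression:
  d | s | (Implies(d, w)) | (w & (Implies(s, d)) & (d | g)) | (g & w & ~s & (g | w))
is always true.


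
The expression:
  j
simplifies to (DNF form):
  j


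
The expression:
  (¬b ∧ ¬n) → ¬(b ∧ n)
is always true.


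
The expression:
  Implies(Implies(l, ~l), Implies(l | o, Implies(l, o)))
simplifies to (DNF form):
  True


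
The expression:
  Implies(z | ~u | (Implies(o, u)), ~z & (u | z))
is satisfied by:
  {u: True, z: False}


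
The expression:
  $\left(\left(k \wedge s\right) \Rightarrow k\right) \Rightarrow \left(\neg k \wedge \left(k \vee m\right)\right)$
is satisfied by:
  {m: True, k: False}


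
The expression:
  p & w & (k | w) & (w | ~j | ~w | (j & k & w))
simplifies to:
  p & w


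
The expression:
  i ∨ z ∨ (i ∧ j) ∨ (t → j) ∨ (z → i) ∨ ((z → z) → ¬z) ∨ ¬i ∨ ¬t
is always true.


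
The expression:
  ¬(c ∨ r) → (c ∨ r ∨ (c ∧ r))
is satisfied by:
  {r: True, c: True}
  {r: True, c: False}
  {c: True, r: False}


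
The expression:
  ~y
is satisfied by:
  {y: False}


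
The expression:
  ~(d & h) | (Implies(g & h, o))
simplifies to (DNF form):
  o | ~d | ~g | ~h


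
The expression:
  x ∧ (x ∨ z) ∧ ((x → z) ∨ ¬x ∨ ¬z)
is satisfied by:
  {x: True}


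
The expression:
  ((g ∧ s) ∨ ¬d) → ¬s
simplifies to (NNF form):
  (d ∧ ¬g) ∨ ¬s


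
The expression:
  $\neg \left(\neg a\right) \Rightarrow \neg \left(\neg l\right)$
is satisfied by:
  {l: True, a: False}
  {a: False, l: False}
  {a: True, l: True}


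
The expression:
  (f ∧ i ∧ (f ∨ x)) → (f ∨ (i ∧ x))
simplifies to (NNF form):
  True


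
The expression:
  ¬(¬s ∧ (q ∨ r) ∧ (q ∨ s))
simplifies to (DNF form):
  s ∨ ¬q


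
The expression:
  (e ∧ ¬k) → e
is always true.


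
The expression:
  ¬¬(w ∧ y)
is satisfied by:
  {w: True, y: True}


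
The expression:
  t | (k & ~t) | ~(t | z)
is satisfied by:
  {k: True, t: True, z: False}
  {k: True, z: False, t: False}
  {t: True, z: False, k: False}
  {t: False, z: False, k: False}
  {k: True, t: True, z: True}
  {k: True, z: True, t: False}
  {t: True, z: True, k: False}


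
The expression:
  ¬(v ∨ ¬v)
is never true.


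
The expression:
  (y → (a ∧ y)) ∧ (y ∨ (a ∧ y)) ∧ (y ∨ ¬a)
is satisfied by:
  {a: True, y: True}


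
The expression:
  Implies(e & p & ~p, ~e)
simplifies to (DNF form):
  True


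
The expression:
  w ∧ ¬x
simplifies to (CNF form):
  w ∧ ¬x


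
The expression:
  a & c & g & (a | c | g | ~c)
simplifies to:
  a & c & g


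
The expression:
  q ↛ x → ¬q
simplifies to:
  x ∨ ¬q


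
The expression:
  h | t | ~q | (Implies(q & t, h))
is always true.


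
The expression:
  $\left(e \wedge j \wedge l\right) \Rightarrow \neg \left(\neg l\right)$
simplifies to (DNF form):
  $\text{True}$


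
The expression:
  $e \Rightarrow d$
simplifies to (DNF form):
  $d \vee \neg e$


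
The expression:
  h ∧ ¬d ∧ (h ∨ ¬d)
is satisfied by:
  {h: True, d: False}


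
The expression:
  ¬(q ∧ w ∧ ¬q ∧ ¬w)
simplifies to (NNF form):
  True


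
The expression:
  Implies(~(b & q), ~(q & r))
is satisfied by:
  {b: True, q: False, r: False}
  {q: False, r: False, b: False}
  {r: True, b: True, q: False}
  {r: True, q: False, b: False}
  {b: True, q: True, r: False}
  {q: True, b: False, r: False}
  {r: True, q: True, b: True}


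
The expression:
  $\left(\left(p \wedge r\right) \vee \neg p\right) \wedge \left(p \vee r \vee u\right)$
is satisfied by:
  {r: True, u: True, p: False}
  {r: True, u: False, p: False}
  {r: True, p: True, u: True}
  {r: True, p: True, u: False}
  {u: True, p: False, r: False}


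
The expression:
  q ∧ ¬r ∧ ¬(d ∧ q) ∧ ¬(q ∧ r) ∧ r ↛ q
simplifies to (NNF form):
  False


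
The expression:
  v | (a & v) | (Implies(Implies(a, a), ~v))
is always true.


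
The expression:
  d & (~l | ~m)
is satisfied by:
  {d: True, l: False, m: False}
  {m: True, d: True, l: False}
  {l: True, d: True, m: False}


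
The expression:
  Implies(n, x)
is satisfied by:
  {x: True, n: False}
  {n: False, x: False}
  {n: True, x: True}


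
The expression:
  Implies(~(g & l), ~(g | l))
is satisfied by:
  {l: False, g: False}
  {g: True, l: True}


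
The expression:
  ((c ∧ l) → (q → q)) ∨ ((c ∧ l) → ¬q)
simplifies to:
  True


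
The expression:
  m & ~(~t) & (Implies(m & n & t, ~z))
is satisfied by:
  {t: True, m: True, z: False, n: False}
  {t: True, n: True, m: True, z: False}
  {t: True, z: True, m: True, n: False}


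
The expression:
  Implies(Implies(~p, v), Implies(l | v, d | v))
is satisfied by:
  {d: True, v: True, l: False, p: False}
  {d: True, l: False, v: False, p: False}
  {v: True, d: False, l: False, p: False}
  {d: False, l: False, v: False, p: False}
  {p: True, d: True, v: True, l: False}
  {p: True, d: True, l: False, v: False}
  {p: True, v: True, d: False, l: False}
  {p: True, d: False, l: False, v: False}
  {d: True, l: True, v: True, p: False}
  {d: True, l: True, p: False, v: False}
  {l: True, v: True, p: False, d: False}
  {l: True, p: False, v: False, d: False}
  {d: True, l: True, p: True, v: True}
  {d: True, l: True, p: True, v: False}
  {l: True, p: True, v: True, d: False}


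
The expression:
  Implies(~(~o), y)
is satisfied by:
  {y: True, o: False}
  {o: False, y: False}
  {o: True, y: True}


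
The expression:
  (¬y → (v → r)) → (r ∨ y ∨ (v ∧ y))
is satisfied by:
  {r: True, y: True, v: True}
  {r: True, y: True, v: False}
  {r: True, v: True, y: False}
  {r: True, v: False, y: False}
  {y: True, v: True, r: False}
  {y: True, v: False, r: False}
  {v: True, y: False, r: False}


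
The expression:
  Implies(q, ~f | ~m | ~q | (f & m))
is always true.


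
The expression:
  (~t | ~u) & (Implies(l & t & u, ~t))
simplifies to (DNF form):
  ~t | ~u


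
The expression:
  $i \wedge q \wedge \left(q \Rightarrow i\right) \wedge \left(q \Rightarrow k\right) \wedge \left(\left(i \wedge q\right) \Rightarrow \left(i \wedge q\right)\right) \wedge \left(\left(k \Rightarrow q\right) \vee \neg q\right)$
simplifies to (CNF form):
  $i \wedge k \wedge q$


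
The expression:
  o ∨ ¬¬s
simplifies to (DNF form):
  o ∨ s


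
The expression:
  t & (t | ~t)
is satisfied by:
  {t: True}


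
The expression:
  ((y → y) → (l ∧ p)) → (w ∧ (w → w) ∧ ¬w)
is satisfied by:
  {l: False, p: False}
  {p: True, l: False}
  {l: True, p: False}


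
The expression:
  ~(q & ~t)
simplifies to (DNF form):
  t | ~q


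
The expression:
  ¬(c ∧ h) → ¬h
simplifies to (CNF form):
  c ∨ ¬h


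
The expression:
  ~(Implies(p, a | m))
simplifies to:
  p & ~a & ~m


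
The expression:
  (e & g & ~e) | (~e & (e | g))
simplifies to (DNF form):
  g & ~e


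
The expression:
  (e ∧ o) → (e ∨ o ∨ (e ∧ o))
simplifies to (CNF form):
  True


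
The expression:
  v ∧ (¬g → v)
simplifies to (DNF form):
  v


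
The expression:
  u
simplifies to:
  u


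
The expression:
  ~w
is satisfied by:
  {w: False}


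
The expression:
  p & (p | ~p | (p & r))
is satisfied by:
  {p: True}


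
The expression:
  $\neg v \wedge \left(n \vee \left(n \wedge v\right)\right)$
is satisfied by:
  {n: True, v: False}


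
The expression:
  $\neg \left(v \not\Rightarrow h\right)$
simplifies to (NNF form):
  $h \vee \neg v$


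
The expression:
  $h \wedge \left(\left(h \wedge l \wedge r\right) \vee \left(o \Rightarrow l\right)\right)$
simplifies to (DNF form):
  $\left(h \wedge l\right) \vee \left(h \wedge \neg o\right)$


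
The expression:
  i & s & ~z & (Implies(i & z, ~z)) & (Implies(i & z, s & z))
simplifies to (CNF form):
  i & s & ~z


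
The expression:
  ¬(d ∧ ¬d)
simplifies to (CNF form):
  True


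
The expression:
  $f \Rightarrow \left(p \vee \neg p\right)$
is always true.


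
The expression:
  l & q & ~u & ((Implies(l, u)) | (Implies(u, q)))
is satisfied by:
  {q: True, l: True, u: False}


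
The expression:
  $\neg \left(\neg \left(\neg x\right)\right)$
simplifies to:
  $\neg x$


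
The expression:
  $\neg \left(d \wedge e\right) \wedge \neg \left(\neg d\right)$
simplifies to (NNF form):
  $d \wedge \neg e$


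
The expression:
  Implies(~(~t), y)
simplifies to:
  y | ~t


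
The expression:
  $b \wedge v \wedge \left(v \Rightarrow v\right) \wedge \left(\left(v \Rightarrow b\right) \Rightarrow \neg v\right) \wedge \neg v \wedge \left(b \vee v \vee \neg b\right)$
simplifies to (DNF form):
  $\text{False}$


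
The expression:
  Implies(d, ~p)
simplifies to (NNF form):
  ~d | ~p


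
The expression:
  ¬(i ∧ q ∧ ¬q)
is always true.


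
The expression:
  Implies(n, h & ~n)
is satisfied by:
  {n: False}


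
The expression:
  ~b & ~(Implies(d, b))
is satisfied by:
  {d: True, b: False}


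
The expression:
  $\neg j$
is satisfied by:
  {j: False}


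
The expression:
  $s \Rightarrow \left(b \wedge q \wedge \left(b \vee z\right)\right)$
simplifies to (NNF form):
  $\left(b \wedge q\right) \vee \neg s$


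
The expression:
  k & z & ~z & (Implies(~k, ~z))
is never true.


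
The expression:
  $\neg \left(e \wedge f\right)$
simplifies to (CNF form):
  $\neg e \vee \neg f$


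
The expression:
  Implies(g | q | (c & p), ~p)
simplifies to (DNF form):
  ~p | (~c & ~g & ~q)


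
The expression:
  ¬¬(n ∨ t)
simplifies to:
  n ∨ t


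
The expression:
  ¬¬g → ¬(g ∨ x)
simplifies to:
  ¬g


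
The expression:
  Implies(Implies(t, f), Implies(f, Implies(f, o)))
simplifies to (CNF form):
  o | ~f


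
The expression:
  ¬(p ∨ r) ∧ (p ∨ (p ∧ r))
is never true.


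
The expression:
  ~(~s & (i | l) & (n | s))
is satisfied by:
  {s: True, l: False, n: False, i: False}
  {i: True, s: True, l: False, n: False}
  {s: True, l: True, i: False, n: False}
  {i: True, s: True, l: True, n: False}
  {i: False, l: False, s: False, n: False}
  {i: True, l: False, s: False, n: False}
  {l: True, i: False, s: False, n: False}
  {i: True, l: True, s: False, n: False}
  {n: True, s: True, i: False, l: False}
  {n: True, i: True, s: True, l: False}
  {n: True, s: True, l: True, i: False}
  {n: True, i: True, s: True, l: True}
  {n: True, i: False, l: False, s: False}


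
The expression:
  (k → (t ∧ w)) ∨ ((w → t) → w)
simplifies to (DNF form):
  w ∨ ¬k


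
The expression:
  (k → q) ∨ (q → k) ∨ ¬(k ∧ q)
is always true.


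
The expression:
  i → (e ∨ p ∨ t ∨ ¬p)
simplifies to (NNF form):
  True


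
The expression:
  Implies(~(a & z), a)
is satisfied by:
  {a: True}


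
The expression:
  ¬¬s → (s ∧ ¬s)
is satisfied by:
  {s: False}


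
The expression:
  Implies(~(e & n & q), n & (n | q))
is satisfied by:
  {n: True}


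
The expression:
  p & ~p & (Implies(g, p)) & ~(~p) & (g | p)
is never true.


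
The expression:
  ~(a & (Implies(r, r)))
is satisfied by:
  {a: False}


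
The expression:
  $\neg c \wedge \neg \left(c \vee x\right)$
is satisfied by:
  {x: False, c: False}


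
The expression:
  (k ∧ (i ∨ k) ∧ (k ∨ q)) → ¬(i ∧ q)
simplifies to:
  ¬i ∨ ¬k ∨ ¬q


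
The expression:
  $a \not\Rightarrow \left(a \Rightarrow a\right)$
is never true.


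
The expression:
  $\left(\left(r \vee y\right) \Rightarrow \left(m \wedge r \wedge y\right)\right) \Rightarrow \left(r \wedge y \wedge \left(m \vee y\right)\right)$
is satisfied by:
  {r: True, y: True}
  {r: True, y: False}
  {y: True, r: False}


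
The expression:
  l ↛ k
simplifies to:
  l ∧ ¬k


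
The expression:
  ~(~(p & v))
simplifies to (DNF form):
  p & v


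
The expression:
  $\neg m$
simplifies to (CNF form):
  $\neg m$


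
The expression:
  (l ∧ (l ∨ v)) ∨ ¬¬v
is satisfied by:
  {v: True, l: True}
  {v: True, l: False}
  {l: True, v: False}


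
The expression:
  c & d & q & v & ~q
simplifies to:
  False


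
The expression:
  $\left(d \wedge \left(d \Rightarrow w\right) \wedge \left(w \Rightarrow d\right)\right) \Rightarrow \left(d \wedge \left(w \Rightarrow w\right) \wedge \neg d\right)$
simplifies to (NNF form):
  $\neg d \vee \neg w$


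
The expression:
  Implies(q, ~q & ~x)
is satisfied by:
  {q: False}


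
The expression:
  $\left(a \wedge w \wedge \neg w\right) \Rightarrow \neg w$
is always true.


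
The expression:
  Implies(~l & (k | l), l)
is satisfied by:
  {l: True, k: False}
  {k: False, l: False}
  {k: True, l: True}


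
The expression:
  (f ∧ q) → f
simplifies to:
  True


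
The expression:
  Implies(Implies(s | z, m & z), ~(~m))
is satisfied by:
  {z: True, m: True, s: True}
  {z: True, m: True, s: False}
  {z: True, s: True, m: False}
  {z: True, s: False, m: False}
  {m: True, s: True, z: False}
  {m: True, s: False, z: False}
  {s: True, m: False, z: False}


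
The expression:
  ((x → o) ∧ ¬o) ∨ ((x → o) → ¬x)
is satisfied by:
  {o: False, x: False}
  {x: True, o: False}
  {o: True, x: False}


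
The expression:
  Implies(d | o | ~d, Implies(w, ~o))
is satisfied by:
  {w: False, o: False}
  {o: True, w: False}
  {w: True, o: False}


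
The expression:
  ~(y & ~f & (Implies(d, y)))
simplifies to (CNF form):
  f | ~y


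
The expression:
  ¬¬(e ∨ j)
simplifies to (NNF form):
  e ∨ j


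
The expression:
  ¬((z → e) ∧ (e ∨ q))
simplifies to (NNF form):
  ¬e ∧ (z ∨ ¬q)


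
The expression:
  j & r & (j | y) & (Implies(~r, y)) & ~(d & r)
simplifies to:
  j & r & ~d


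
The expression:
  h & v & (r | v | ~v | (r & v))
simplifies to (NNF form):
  h & v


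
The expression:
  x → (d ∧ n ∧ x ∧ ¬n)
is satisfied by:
  {x: False}


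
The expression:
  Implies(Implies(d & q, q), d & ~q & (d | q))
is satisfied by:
  {d: True, q: False}


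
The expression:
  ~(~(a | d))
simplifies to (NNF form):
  a | d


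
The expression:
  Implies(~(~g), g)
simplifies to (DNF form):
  True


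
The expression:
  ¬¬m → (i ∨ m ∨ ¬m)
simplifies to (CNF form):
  True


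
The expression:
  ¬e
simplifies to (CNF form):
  ¬e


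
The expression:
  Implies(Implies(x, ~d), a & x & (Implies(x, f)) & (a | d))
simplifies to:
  x & (a | d) & (d | f)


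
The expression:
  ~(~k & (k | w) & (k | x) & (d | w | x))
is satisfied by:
  {k: True, w: False, x: False}
  {w: False, x: False, k: False}
  {x: True, k: True, w: False}
  {x: True, w: False, k: False}
  {k: True, w: True, x: False}
  {w: True, k: False, x: False}
  {x: True, w: True, k: True}


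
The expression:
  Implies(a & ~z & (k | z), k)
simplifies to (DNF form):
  True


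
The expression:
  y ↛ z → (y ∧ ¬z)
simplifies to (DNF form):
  True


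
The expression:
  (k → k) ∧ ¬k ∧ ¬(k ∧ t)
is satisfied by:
  {k: False}


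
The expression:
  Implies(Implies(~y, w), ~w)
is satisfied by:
  {w: False}


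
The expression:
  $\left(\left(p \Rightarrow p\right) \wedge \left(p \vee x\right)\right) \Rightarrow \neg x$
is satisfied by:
  {x: False}


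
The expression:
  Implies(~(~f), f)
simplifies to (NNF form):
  True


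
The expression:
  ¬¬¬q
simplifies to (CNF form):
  ¬q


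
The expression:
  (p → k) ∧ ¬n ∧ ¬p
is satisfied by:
  {n: False, p: False}


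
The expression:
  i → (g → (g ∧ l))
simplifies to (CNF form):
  l ∨ ¬g ∨ ¬i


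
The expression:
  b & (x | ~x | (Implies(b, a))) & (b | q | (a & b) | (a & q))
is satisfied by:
  {b: True}


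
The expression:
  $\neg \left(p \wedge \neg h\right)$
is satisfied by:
  {h: True, p: False}
  {p: False, h: False}
  {p: True, h: True}


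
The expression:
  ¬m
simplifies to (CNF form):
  ¬m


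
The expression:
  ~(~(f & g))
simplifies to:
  f & g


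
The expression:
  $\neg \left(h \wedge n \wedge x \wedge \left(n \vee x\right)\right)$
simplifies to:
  $\neg h \vee \neg n \vee \neg x$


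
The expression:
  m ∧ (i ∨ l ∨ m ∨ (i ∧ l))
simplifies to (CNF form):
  m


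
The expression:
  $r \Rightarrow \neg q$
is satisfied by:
  {q: False, r: False}
  {r: True, q: False}
  {q: True, r: False}


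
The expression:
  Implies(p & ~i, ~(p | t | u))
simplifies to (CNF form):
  i | ~p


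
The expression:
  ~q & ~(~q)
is never true.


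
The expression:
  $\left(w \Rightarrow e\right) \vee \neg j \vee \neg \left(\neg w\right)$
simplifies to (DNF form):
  $\text{True}$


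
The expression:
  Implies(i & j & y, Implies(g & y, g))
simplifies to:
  True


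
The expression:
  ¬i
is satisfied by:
  {i: False}


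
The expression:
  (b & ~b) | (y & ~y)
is never true.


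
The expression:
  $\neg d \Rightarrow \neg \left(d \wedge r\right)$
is always true.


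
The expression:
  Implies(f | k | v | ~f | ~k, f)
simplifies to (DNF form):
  f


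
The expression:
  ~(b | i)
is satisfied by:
  {i: False, b: False}


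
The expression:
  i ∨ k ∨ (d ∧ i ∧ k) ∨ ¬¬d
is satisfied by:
  {i: True, d: True, k: True}
  {i: True, d: True, k: False}
  {i: True, k: True, d: False}
  {i: True, k: False, d: False}
  {d: True, k: True, i: False}
  {d: True, k: False, i: False}
  {k: True, d: False, i: False}


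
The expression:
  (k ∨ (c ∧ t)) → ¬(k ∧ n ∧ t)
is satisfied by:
  {k: False, t: False, n: False}
  {n: True, k: False, t: False}
  {t: True, k: False, n: False}
  {n: True, t: True, k: False}
  {k: True, n: False, t: False}
  {n: True, k: True, t: False}
  {t: True, k: True, n: False}


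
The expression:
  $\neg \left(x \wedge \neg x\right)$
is always true.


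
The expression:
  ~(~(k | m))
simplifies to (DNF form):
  k | m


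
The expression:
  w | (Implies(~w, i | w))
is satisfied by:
  {i: True, w: True}
  {i: True, w: False}
  {w: True, i: False}


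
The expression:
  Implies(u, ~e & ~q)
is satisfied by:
  {e: False, u: False, q: False}
  {q: True, e: False, u: False}
  {e: True, q: False, u: False}
  {q: True, e: True, u: False}
  {u: True, q: False, e: False}


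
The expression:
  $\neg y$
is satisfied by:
  {y: False}


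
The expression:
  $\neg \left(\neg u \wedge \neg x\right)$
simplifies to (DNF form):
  $u \vee x$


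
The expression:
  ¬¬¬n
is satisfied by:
  {n: False}


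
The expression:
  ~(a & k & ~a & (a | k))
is always true.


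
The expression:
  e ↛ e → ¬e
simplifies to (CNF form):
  True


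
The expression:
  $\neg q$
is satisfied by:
  {q: False}


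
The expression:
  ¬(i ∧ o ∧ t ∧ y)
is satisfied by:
  {o: False, t: False, y: False, i: False}
  {i: True, o: False, t: False, y: False}
  {y: True, o: False, t: False, i: False}
  {i: True, y: True, o: False, t: False}
  {t: True, i: False, o: False, y: False}
  {i: True, t: True, o: False, y: False}
  {y: True, t: True, i: False, o: False}
  {i: True, y: True, t: True, o: False}
  {o: True, y: False, t: False, i: False}
  {i: True, o: True, y: False, t: False}
  {y: True, o: True, i: False, t: False}
  {i: True, y: True, o: True, t: False}
  {t: True, o: True, y: False, i: False}
  {i: True, t: True, o: True, y: False}
  {y: True, t: True, o: True, i: False}


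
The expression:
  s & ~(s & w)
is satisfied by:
  {s: True, w: False}


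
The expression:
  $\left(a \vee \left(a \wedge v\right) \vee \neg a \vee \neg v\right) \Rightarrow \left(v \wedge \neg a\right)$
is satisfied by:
  {v: True, a: False}


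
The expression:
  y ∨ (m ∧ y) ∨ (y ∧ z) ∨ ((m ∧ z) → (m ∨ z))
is always true.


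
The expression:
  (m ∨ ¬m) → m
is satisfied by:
  {m: True}


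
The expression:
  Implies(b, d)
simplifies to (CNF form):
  d | ~b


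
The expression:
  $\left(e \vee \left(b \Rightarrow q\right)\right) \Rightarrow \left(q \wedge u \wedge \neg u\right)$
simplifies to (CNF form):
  $b \wedge \neg e \wedge \neg q$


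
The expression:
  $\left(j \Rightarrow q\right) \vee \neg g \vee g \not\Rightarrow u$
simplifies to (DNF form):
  $q \vee \neg g \vee \neg j \vee \neg u$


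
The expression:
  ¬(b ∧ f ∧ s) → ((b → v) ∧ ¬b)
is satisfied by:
  {s: True, f: True, b: False}
  {s: True, f: False, b: False}
  {f: True, s: False, b: False}
  {s: False, f: False, b: False}
  {b: True, s: True, f: True}


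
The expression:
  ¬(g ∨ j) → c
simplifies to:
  c ∨ g ∨ j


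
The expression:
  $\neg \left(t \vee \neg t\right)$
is never true.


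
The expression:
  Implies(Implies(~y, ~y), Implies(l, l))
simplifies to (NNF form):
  True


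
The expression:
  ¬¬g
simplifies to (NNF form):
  g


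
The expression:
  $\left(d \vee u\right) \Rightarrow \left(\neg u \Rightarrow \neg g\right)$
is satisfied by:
  {u: True, g: False, d: False}
  {g: False, d: False, u: False}
  {d: True, u: True, g: False}
  {d: True, g: False, u: False}
  {u: True, g: True, d: False}
  {g: True, u: False, d: False}
  {d: True, g: True, u: True}


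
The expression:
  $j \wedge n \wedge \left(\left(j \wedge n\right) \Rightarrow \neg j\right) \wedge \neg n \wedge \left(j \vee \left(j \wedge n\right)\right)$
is never true.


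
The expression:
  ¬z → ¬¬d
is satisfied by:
  {d: True, z: True}
  {d: True, z: False}
  {z: True, d: False}


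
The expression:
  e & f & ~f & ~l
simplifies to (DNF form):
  False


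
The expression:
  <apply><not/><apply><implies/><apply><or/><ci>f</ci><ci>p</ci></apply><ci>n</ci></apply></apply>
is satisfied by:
  {p: True, f: True, n: False}
  {p: True, n: False, f: False}
  {f: True, n: False, p: False}


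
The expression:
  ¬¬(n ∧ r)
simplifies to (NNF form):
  n ∧ r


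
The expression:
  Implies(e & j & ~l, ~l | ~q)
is always true.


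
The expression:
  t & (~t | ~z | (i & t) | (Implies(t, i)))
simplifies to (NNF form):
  t & (i | ~z)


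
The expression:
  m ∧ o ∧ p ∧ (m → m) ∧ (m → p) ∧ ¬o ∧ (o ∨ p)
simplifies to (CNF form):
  False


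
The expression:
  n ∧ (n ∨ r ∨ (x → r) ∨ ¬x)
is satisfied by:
  {n: True}


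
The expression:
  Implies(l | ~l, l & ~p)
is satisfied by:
  {l: True, p: False}


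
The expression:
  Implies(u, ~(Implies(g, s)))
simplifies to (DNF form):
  ~u | (g & ~s)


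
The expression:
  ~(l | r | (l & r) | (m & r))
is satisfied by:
  {r: False, l: False}


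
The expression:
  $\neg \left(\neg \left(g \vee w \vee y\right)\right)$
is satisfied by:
  {y: True, g: True, w: True}
  {y: True, g: True, w: False}
  {y: True, w: True, g: False}
  {y: True, w: False, g: False}
  {g: True, w: True, y: False}
  {g: True, w: False, y: False}
  {w: True, g: False, y: False}


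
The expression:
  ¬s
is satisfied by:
  {s: False}


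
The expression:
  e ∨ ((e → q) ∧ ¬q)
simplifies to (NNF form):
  e ∨ ¬q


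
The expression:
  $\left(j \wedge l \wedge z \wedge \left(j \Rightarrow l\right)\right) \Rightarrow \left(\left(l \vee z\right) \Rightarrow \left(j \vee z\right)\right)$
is always true.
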